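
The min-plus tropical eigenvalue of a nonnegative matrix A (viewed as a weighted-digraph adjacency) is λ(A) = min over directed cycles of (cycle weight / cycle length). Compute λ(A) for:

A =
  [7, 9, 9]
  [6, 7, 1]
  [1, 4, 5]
λ(A) = 5/2

Enumerate directed cycles and compute their means (weight / length). Sample:
  cycle 0 → 0: weight = 7, length = 1, mean = 7/1 ≈ 7.000
  cycle 1 → 1: weight = 7, length = 1, mean = 7/1 ≈ 7.000
  cycle 2 → 2: weight = 5, length = 1, mean = 5/1 ≈ 5.000
  cycle 0 → 1 → 0: weight = 15, length = 2, mean = 15/2 ≈ 7.500
  cycle 0 → 2 → 0: weight = 10, length = 2, mean = 10/2 ≈ 5.000
  cycle 1 → 0 → 1: weight = 15, length = 2, mean = 15/2 ≈ 7.500
Minimum mean = 2.500, attained e.g. along the cycle 1 → 2 → 1 with weight 5 and length 2. So λ(A) = 5/2 = 5/2.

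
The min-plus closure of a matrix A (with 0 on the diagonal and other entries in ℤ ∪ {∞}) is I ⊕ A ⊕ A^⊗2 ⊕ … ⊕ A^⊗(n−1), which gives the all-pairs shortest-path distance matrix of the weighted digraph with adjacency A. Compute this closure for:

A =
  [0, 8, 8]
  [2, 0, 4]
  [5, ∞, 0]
Closure =
  [0, 8, 8]
  [2, 0, 4]
  [5, 13, 0]

This is the Floyd-Warshall all-pairs shortest-path computation. For each intermediate vertex k = 0, 1, …, 2, update dist[i][j] ← min(dist[i][j], dist[i][k] + dist[k][j]). The final matrix gives, for each (i, j), the minimum total weight of any directed path from i to j (possibly empty when i = j).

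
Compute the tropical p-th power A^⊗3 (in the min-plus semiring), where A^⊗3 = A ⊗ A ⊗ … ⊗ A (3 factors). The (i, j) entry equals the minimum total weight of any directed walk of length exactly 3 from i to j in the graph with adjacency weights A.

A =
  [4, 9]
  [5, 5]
A^⊗3 =
  [12, 17]
  [13, 15]

Each entry (A^⊗3)_ij equals the minimum over all length-3 walks i = v_0 → v_1 → … → v_3 = j of Σ_t A[v_t][v_{t+1}]. For example, for (i, j) = (0, 1) we minimise over 4 possible intermediate vertex sequences; the minimum is 17, attained along the walk 0 → 0 → 0 → 1.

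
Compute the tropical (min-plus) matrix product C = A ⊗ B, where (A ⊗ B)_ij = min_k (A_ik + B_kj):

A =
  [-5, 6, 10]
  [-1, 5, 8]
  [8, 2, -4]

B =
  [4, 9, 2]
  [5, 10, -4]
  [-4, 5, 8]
A ⊗ B =
  [-1, 4, -3]
  [3, 8, 1]
  [-8, 1, -2]

Apply the min-plus product entry-by-entry:
  C[0][0] = min over k of (A[0][0] + B[0][0] = -5 + 4 = -1, A[0][1] + B[1][0] = 6 + 5 = 11, A[0][2] + B[2][0] = 10 + -4 = 6) = -1 (attained at k = 0)
  C[0][1] = min over k of (A[0][0] + B[0][1] = -5 + 9 = 4, A[0][1] + B[1][1] = 6 + 10 = 16, A[0][2] + B[2][1] = 10 + 5 = 15) = 4 (attained at k = 0)
  C[0][2] = min over k of (A[0][0] + B[0][2] = -5 + 2 = -3, A[0][1] + B[1][2] = 6 + -4 = 2, A[0][2] + B[2][2] = 10 + 8 = 18) = -3 (attained at k = 0)
  C[1][0] = min over k of (A[1][0] + B[0][0] = -1 + 4 = 3, A[1][1] + B[1][0] = 5 + 5 = 10, A[1][2] + B[2][0] = 8 + -4 = 4) = 3 (attained at k = 0)
  C[1][1] = min over k of (A[1][0] + B[0][1] = -1 + 9 = 8, A[1][1] + B[1][1] = 5 + 10 = 15, A[1][2] + B[2][1] = 8 + 5 = 13) = 8 (attained at k = 0)
  C[1][2] = min over k of (A[1][0] + B[0][2] = -1 + 2 = 1, A[1][1] + B[1][2] = 5 + -4 = 1, A[1][2] + B[2][2] = 8 + 8 = 16) = 1 (attained at k = 0)
  C[2][0] = min over k of (A[2][0] + B[0][0] = 8 + 4 = 12, A[2][1] + B[1][0] = 2 + 5 = 7, A[2][2] + B[2][0] = -4 + -4 = -8) = -8 (attained at k = 2)
  C[2][1] = min over k of (A[2][0] + B[0][1] = 8 + 9 = 17, A[2][1] + B[1][1] = 2 + 10 = 12, A[2][2] + B[2][1] = -4 + 5 = 1) = 1 (attained at k = 2)
  C[2][2] = min over k of (A[2][0] + B[0][2] = 8 + 2 = 10, A[2][1] + B[1][2] = 2 + -4 = -2, A[2][2] + B[2][2] = -4 + 8 = 4) = -2 (attained at k = 1)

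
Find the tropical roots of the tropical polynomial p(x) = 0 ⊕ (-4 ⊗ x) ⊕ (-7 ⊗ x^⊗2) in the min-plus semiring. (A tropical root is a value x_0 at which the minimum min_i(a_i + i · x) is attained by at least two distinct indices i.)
Roots: {3, 4}

Each tropical root is a break point of the lower envelope of the lines y = a_i + i · x (there are 3 lines, with slopes 0, 1, ..., 2). Only the lines that attain the minimum somewhere contribute to roots; other lines are dominated. Here the surviving (envelope) indices are i = 2, i = 1, i = 0.
Intersections between consecutive envelope lines give the roots: for adjacent envelope indices i < j the intersection is x = (a_i − a_j) / (j − i). Reading off the sorted break points: {3, 4}.
Verification: at each break x_0, at least two indices attain the minimum of min_i(a_i + i · x_0).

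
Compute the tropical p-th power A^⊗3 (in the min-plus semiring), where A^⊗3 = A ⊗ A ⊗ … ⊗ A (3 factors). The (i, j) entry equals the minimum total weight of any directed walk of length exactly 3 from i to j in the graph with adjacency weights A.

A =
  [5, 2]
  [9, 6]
A^⊗3 =
  [15, 12]
  [19, 16]

Each entry (A^⊗3)_ij equals the minimum over all length-3 walks i = v_0 → v_1 → … → v_3 = j of Σ_t A[v_t][v_{t+1}]. For example, for (i, j) = (0, 1) we minimise over 4 possible intermediate vertex sequences; the minimum is 12, attained along the walk 0 → 0 → 0 → 1.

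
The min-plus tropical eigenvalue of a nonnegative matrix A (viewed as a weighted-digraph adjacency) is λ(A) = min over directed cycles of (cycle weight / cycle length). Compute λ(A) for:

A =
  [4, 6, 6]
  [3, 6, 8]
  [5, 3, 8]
λ(A) = 4

Enumerate directed cycles and compute their means (weight / length). Sample:
  cycle 0 → 0: weight = 4, length = 1, mean = 4/1 ≈ 4.000
  cycle 1 → 1: weight = 6, length = 1, mean = 6/1 ≈ 6.000
  cycle 2 → 2: weight = 8, length = 1, mean = 8/1 ≈ 8.000
  cycle 0 → 1 → 0: weight = 9, length = 2, mean = 9/2 ≈ 4.500
  cycle 0 → 2 → 0: weight = 11, length = 2, mean = 11/2 ≈ 5.500
  cycle 1 → 0 → 1: weight = 9, length = 2, mean = 9/2 ≈ 4.500
Minimum mean = 4.000, attained e.g. along the cycle 0 → 0 with weight 4 and length 1. So λ(A) = 4/1 = 4.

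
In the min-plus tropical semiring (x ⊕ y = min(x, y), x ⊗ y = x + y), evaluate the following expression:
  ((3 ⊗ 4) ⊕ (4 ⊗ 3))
((3 ⊗ 4) ⊕ (4 ⊗ 3)) = 7

Expand innermost to outermost. Recall ⊕ takes the minimum of its arguments and ⊗ takes their sum. Working out the expression ((3 ⊗ 4) ⊕ (4 ⊗ 3)) gives 7.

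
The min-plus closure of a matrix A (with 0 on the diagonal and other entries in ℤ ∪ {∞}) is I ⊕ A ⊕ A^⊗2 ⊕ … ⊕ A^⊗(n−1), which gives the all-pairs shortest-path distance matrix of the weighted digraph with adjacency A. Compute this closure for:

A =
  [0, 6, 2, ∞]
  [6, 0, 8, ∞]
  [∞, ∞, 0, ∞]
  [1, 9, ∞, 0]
Closure =
  [0, 6, 2, ∞]
  [6, 0, 8, ∞]
  [∞, ∞, 0, ∞]
  [1, 7, 3, 0]

This is the Floyd-Warshall all-pairs shortest-path computation. For each intermediate vertex k = 0, 1, …, 3, update dist[i][j] ← min(dist[i][j], dist[i][k] + dist[k][j]). The final matrix gives, for each (i, j), the minimum total weight of any directed path from i to j (possibly empty when i = j).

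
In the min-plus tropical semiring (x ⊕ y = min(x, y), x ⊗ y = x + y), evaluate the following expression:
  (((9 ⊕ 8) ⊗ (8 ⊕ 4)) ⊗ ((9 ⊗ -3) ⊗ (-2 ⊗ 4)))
(((9 ⊕ 8) ⊗ (8 ⊕ 4)) ⊗ ((9 ⊗ -3) ⊗ (-2 ⊗ 4))) = 20

Expand innermost to outermost. Recall ⊕ takes the minimum of its arguments and ⊗ takes their sum. Working out the expression (((9 ⊕ 8) ⊗ (8 ⊕ 4)) ⊗ ((9 ⊗ -3) ⊗ (-2 ⊗ 4))) gives 20.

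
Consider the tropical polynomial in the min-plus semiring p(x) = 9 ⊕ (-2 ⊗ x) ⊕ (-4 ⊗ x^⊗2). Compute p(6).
p(6) = 4

A tropical monomial a ⊗ x^⊗i evaluates to a + i · x. Evaluating each term at x = 6:
  Term 0 contributes 9 + 0 · 6 = 9
  Term 1 contributes -2 + 1 · 6 = 4
  Term 2 contributes -4 + 2 · 6 = 8
p(6) = ⊕ of these = min[9, 4, 8] = 4.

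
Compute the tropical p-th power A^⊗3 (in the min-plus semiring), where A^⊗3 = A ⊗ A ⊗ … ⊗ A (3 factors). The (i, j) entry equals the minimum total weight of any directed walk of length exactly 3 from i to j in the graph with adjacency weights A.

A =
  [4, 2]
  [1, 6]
A^⊗3 =
  [7, 5]
  [4, 7]

Each entry (A^⊗3)_ij equals the minimum over all length-3 walks i = v_0 → v_1 → … → v_3 = j of Σ_t A[v_t][v_{t+1}]. For example, for (i, j) = (0, 1) we minimise over 4 possible intermediate vertex sequences; the minimum is 5, attained along the walk 0 → 1 → 0 → 1.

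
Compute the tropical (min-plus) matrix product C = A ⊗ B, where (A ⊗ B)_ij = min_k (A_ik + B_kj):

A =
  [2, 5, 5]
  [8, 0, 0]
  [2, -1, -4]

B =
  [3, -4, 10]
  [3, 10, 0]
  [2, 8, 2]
A ⊗ B =
  [5, -2, 5]
  [2, 4, 0]
  [-2, -2, -2]

Apply the min-plus product entry-by-entry:
  C[0][0] = min over k of (A[0][0] + B[0][0] = 2 + 3 = 5, A[0][1] + B[1][0] = 5 + 3 = 8, A[0][2] + B[2][0] = 5 + 2 = 7) = 5 (attained at k = 0)
  C[0][1] = min over k of (A[0][0] + B[0][1] = 2 + -4 = -2, A[0][1] + B[1][1] = 5 + 10 = 15, A[0][2] + B[2][1] = 5 + 8 = 13) = -2 (attained at k = 0)
  C[0][2] = min over k of (A[0][0] + B[0][2] = 2 + 10 = 12, A[0][1] + B[1][2] = 5 + 0 = 5, A[0][2] + B[2][2] = 5 + 2 = 7) = 5 (attained at k = 1)
  C[1][0] = min over k of (A[1][0] + B[0][0] = 8 + 3 = 11, A[1][1] + B[1][0] = 0 + 3 = 3, A[1][2] + B[2][0] = 0 + 2 = 2) = 2 (attained at k = 2)
  C[1][1] = min over k of (A[1][0] + B[0][1] = 8 + -4 = 4, A[1][1] + B[1][1] = 0 + 10 = 10, A[1][2] + B[2][1] = 0 + 8 = 8) = 4 (attained at k = 0)
  C[1][2] = min over k of (A[1][0] + B[0][2] = 8 + 10 = 18, A[1][1] + B[1][2] = 0 + 0 = 0, A[1][2] + B[2][2] = 0 + 2 = 2) = 0 (attained at k = 1)
  C[2][0] = min over k of (A[2][0] + B[0][0] = 2 + 3 = 5, A[2][1] + B[1][0] = -1 + 3 = 2, A[2][2] + B[2][0] = -4 + 2 = -2) = -2 (attained at k = 2)
  C[2][1] = min over k of (A[2][0] + B[0][1] = 2 + -4 = -2, A[2][1] + B[1][1] = -1 + 10 = 9, A[2][2] + B[2][1] = -4 + 8 = 4) = -2 (attained at k = 0)
  C[2][2] = min over k of (A[2][0] + B[0][2] = 2 + 10 = 12, A[2][1] + B[1][2] = -1 + 0 = -1, A[2][2] + B[2][2] = -4 + 2 = -2) = -2 (attained at k = 2)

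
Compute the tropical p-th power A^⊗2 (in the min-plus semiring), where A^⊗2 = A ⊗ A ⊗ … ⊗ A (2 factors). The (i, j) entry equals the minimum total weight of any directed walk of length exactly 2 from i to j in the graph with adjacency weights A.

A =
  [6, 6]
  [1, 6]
A^⊗2 =
  [7, 12]
  [7, 7]

Each entry (A^⊗2)_ij equals the minimum over all length-2 walks i = v_0 → v_1 → … → v_2 = j of Σ_t A[v_t][v_{t+1}]. For example, for (i, j) = (0, 1) we minimise over 2 possible intermediate vertex sequences; the minimum is 12, attained along the walk 0 → 0 → 1.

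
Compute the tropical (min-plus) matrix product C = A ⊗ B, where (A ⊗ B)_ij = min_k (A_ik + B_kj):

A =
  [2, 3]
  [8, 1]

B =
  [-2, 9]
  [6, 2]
A ⊗ B =
  [0, 5]
  [6, 3]

Apply the min-plus product entry-by-entry:
  C[0][0] = min over k of (A[0][0] + B[0][0] = 2 + -2 = 0, A[0][1] + B[1][0] = 3 + 6 = 9) = 0 (attained at k = 0)
  C[0][1] = min over k of (A[0][0] + B[0][1] = 2 + 9 = 11, A[0][1] + B[1][1] = 3 + 2 = 5) = 5 (attained at k = 1)
  C[1][0] = min over k of (A[1][0] + B[0][0] = 8 + -2 = 6, A[1][1] + B[1][0] = 1 + 6 = 7) = 6 (attained at k = 0)
  C[1][1] = min over k of (A[1][0] + B[0][1] = 8 + 9 = 17, A[1][1] + B[1][1] = 1 + 2 = 3) = 3 (attained at k = 1)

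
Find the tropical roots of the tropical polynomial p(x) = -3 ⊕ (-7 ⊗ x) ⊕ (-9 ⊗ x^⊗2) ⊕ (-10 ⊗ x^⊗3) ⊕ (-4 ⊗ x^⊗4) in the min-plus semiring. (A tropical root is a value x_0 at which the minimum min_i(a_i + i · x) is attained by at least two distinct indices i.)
Roots: {-6, 1, 2, 4}

Each tropical root is a break point of the lower envelope of the lines y = a_i + i · x (there are 5 lines, with slopes 0, 1, ..., 4). Only the lines that attain the minimum somewhere contribute to roots; other lines are dominated. Here the surviving (envelope) indices are i = 4, i = 3, i = 2, i = 1, i = 0.
Intersections between consecutive envelope lines give the roots: for adjacent envelope indices i < j the intersection is x = (a_i − a_j) / (j − i). Reading off the sorted break points: {-6, 1, 2, 4}.
Verification: at each break x_0, at least two indices attain the minimum of min_i(a_i + i · x_0).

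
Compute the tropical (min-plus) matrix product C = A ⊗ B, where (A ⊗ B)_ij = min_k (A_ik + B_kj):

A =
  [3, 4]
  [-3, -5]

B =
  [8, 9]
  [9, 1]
A ⊗ B =
  [11, 5]
  [4, -4]

Apply the min-plus product entry-by-entry:
  C[0][0] = min over k of (A[0][0] + B[0][0] = 3 + 8 = 11, A[0][1] + B[1][0] = 4 + 9 = 13) = 11 (attained at k = 0)
  C[0][1] = min over k of (A[0][0] + B[0][1] = 3 + 9 = 12, A[0][1] + B[1][1] = 4 + 1 = 5) = 5 (attained at k = 1)
  C[1][0] = min over k of (A[1][0] + B[0][0] = -3 + 8 = 5, A[1][1] + B[1][0] = -5 + 9 = 4) = 4 (attained at k = 1)
  C[1][1] = min over k of (A[1][0] + B[0][1] = -3 + 9 = 6, A[1][1] + B[1][1] = -5 + 1 = -4) = -4 (attained at k = 1)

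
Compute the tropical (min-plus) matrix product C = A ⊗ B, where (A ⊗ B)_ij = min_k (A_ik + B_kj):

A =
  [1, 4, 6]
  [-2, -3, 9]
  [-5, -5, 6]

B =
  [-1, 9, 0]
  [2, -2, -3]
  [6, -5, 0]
A ⊗ B =
  [0, 1, 1]
  [-3, -5, -6]
  [-6, -7, -8]

Apply the min-plus product entry-by-entry:
  C[0][0] = min over k of (A[0][0] + B[0][0] = 1 + -1 = 0, A[0][1] + B[1][0] = 4 + 2 = 6, A[0][2] + B[2][0] = 6 + 6 = 12) = 0 (attained at k = 0)
  C[0][1] = min over k of (A[0][0] + B[0][1] = 1 + 9 = 10, A[0][1] + B[1][1] = 4 + -2 = 2, A[0][2] + B[2][1] = 6 + -5 = 1) = 1 (attained at k = 2)
  C[0][2] = min over k of (A[0][0] + B[0][2] = 1 + 0 = 1, A[0][1] + B[1][2] = 4 + -3 = 1, A[0][2] + B[2][2] = 6 + 0 = 6) = 1 (attained at k = 0)
  C[1][0] = min over k of (A[1][0] + B[0][0] = -2 + -1 = -3, A[1][1] + B[1][0] = -3 + 2 = -1, A[1][2] + B[2][0] = 9 + 6 = 15) = -3 (attained at k = 0)
  C[1][1] = min over k of (A[1][0] + B[0][1] = -2 + 9 = 7, A[1][1] + B[1][1] = -3 + -2 = -5, A[1][2] + B[2][1] = 9 + -5 = 4) = -5 (attained at k = 1)
  C[1][2] = min over k of (A[1][0] + B[0][2] = -2 + 0 = -2, A[1][1] + B[1][2] = -3 + -3 = -6, A[1][2] + B[2][2] = 9 + 0 = 9) = -6 (attained at k = 1)
  C[2][0] = min over k of (A[2][0] + B[0][0] = -5 + -1 = -6, A[2][1] + B[1][0] = -5 + 2 = -3, A[2][2] + B[2][0] = 6 + 6 = 12) = -6 (attained at k = 0)
  C[2][1] = min over k of (A[2][0] + B[0][1] = -5 + 9 = 4, A[2][1] + B[1][1] = -5 + -2 = -7, A[2][2] + B[2][1] = 6 + -5 = 1) = -7 (attained at k = 1)
  C[2][2] = min over k of (A[2][0] + B[0][2] = -5 + 0 = -5, A[2][1] + B[1][2] = -5 + -3 = -8, A[2][2] + B[2][2] = 6 + 0 = 6) = -8 (attained at k = 1)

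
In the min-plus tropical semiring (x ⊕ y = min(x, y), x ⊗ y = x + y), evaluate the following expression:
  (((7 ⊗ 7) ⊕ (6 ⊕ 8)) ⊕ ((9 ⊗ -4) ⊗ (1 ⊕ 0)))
(((7 ⊗ 7) ⊕ (6 ⊕ 8)) ⊕ ((9 ⊗ -4) ⊗ (1 ⊕ 0))) = 5

Expand innermost to outermost. Recall ⊕ takes the minimum of its arguments and ⊗ takes their sum. Working out the expression (((7 ⊗ 7) ⊕ (6 ⊕ 8)) ⊕ ((9 ⊗ -4) ⊗ (1 ⊕ 0))) gives 5.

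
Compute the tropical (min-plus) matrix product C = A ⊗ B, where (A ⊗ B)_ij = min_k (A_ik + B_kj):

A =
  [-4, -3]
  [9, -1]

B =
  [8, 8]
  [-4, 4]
A ⊗ B =
  [-7, 1]
  [-5, 3]

Apply the min-plus product entry-by-entry:
  C[0][0] = min over k of (A[0][0] + B[0][0] = -4 + 8 = 4, A[0][1] + B[1][0] = -3 + -4 = -7) = -7 (attained at k = 1)
  C[0][1] = min over k of (A[0][0] + B[0][1] = -4 + 8 = 4, A[0][1] + B[1][1] = -3 + 4 = 1) = 1 (attained at k = 1)
  C[1][0] = min over k of (A[1][0] + B[0][0] = 9 + 8 = 17, A[1][1] + B[1][0] = -1 + -4 = -5) = -5 (attained at k = 1)
  C[1][1] = min over k of (A[1][0] + B[0][1] = 9 + 8 = 17, A[1][1] + B[1][1] = -1 + 4 = 3) = 3 (attained at k = 1)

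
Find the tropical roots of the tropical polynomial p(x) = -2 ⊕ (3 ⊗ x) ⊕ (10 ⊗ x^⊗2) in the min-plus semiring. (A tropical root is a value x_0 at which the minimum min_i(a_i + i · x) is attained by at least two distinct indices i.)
Roots: {-7, -5}

Each tropical root is a break point of the lower envelope of the lines y = a_i + i · x (there are 3 lines, with slopes 0, 1, ..., 2). Only the lines that attain the minimum somewhere contribute to roots; other lines are dominated. Here the surviving (envelope) indices are i = 2, i = 1, i = 0.
Intersections between consecutive envelope lines give the roots: for adjacent envelope indices i < j the intersection is x = (a_i − a_j) / (j − i). Reading off the sorted break points: {-7, -5}.
Verification: at each break x_0, at least two indices attain the minimum of min_i(a_i + i · x_0).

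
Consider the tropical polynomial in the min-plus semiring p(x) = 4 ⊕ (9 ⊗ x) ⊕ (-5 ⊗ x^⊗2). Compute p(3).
p(3) = 1

A tropical monomial a ⊗ x^⊗i evaluates to a + i · x. Evaluating each term at x = 3:
  Term 0 contributes 4 + 0 · 3 = 4
  Term 1 contributes 9 + 1 · 3 = 12
  Term 2 contributes -5 + 2 · 3 = 1
p(3) = ⊕ of these = min[4, 12, 1] = 1.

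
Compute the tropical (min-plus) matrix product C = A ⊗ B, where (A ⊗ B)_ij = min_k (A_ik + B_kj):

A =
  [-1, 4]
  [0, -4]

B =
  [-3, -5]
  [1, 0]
A ⊗ B =
  [-4, -6]
  [-3, -5]

Apply the min-plus product entry-by-entry:
  C[0][0] = min over k of (A[0][0] + B[0][0] = -1 + -3 = -4, A[0][1] + B[1][0] = 4 + 1 = 5) = -4 (attained at k = 0)
  C[0][1] = min over k of (A[0][0] + B[0][1] = -1 + -5 = -6, A[0][1] + B[1][1] = 4 + 0 = 4) = -6 (attained at k = 0)
  C[1][0] = min over k of (A[1][0] + B[0][0] = 0 + -3 = -3, A[1][1] + B[1][0] = -4 + 1 = -3) = -3 (attained at k = 0)
  C[1][1] = min over k of (A[1][0] + B[0][1] = 0 + -5 = -5, A[1][1] + B[1][1] = -4 + 0 = -4) = -5 (attained at k = 0)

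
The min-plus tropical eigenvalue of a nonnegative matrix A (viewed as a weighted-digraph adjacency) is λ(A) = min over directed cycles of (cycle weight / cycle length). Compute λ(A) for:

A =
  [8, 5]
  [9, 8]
λ(A) = 7

Enumerate directed cycles and compute their means (weight / length). Sample:
  cycle 0 → 0: weight = 8, length = 1, mean = 8/1 ≈ 8.000
  cycle 1 → 1: weight = 8, length = 1, mean = 8/1 ≈ 8.000
  cycle 0 → 1 → 0: weight = 14, length = 2, mean = 14/2 ≈ 7.000
  cycle 1 → 0 → 1: weight = 14, length = 2, mean = 14/2 ≈ 7.000
Minimum mean = 7.000, attained e.g. along the cycle 0 → 1 → 0 with weight 14 and length 2. So λ(A) = 14/2 = 7.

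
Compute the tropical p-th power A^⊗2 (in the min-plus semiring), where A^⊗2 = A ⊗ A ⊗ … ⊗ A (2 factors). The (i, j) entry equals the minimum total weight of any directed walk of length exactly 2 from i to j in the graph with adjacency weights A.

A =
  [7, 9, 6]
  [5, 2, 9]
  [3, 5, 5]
A^⊗2 =
  [9, 11, 11]
  [7, 4, 11]
  [8, 7, 9]

Each entry (A^⊗2)_ij equals the minimum over all length-2 walks i = v_0 → v_1 → … → v_2 = j of Σ_t A[v_t][v_{t+1}]. For example, for (i, j) = (0, 2) we minimise over 3 possible intermediate vertex sequences; the minimum is 11, attained along the walk 0 → 2 → 2.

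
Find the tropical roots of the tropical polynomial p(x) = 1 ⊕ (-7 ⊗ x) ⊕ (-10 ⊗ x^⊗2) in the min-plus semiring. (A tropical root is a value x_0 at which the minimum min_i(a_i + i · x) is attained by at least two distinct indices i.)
Roots: {3, 8}

Each tropical root is a break point of the lower envelope of the lines y = a_i + i · x (there are 3 lines, with slopes 0, 1, ..., 2). Only the lines that attain the minimum somewhere contribute to roots; other lines are dominated. Here the surviving (envelope) indices are i = 2, i = 1, i = 0.
Intersections between consecutive envelope lines give the roots: for adjacent envelope indices i < j the intersection is x = (a_i − a_j) / (j − i). Reading off the sorted break points: {3, 8}.
Verification: at each break x_0, at least two indices attain the minimum of min_i(a_i + i · x_0).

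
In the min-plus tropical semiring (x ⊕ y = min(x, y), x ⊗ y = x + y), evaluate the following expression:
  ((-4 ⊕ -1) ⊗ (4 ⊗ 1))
((-4 ⊕ -1) ⊗ (4 ⊗ 1)) = 1

Expand innermost to outermost. Recall ⊕ takes the minimum of its arguments and ⊗ takes their sum. Working out the expression ((-4 ⊕ -1) ⊗ (4 ⊗ 1)) gives 1.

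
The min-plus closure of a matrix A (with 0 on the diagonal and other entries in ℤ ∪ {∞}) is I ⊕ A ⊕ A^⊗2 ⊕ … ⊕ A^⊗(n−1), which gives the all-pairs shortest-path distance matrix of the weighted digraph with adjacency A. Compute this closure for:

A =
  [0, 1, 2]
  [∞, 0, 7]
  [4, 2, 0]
Closure =
  [0, 1, 2]
  [11, 0, 7]
  [4, 2, 0]

This is the Floyd-Warshall all-pairs shortest-path computation. For each intermediate vertex k = 0, 1, …, 2, update dist[i][j] ← min(dist[i][j], dist[i][k] + dist[k][j]). The final matrix gives, for each (i, j), the minimum total weight of any directed path from i to j (possibly empty when i = j).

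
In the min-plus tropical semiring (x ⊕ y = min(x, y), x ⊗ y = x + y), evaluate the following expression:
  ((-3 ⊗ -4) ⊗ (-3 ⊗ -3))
((-3 ⊗ -4) ⊗ (-3 ⊗ -3)) = -13

Expand innermost to outermost. Recall ⊕ takes the minimum of its arguments and ⊗ takes their sum. Working out the expression ((-3 ⊗ -4) ⊗ (-3 ⊗ -3)) gives -13.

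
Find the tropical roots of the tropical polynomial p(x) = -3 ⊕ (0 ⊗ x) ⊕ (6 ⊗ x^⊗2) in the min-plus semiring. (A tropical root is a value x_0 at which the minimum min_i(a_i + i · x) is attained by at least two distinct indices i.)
Roots: {-6, -3}

Each tropical root is a break point of the lower envelope of the lines y = a_i + i · x (there are 3 lines, with slopes 0, 1, ..., 2). Only the lines that attain the minimum somewhere contribute to roots; other lines are dominated. Here the surviving (envelope) indices are i = 2, i = 1, i = 0.
Intersections between consecutive envelope lines give the roots: for adjacent envelope indices i < j the intersection is x = (a_i − a_j) / (j − i). Reading off the sorted break points: {-6, -3}.
Verification: at each break x_0, at least two indices attain the minimum of min_i(a_i + i · x_0).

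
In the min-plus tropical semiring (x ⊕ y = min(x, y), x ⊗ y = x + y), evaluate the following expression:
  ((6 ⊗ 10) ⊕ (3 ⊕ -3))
((6 ⊗ 10) ⊕ (3 ⊕ -3)) = -3

Expand innermost to outermost. Recall ⊕ takes the minimum of its arguments and ⊗ takes their sum. Working out the expression ((6 ⊗ 10) ⊕ (3 ⊕ -3)) gives -3.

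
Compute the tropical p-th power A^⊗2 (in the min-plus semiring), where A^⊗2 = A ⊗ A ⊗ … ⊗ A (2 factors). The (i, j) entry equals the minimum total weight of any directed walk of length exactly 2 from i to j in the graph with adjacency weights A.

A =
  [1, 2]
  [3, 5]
A^⊗2 =
  [2, 3]
  [4, 5]

Each entry (A^⊗2)_ij equals the minimum over all length-2 walks i = v_0 → v_1 → … → v_2 = j of Σ_t A[v_t][v_{t+1}]. For example, for (i, j) = (0, 1) we minimise over 2 possible intermediate vertex sequences; the minimum is 3, attained along the walk 0 → 0 → 1.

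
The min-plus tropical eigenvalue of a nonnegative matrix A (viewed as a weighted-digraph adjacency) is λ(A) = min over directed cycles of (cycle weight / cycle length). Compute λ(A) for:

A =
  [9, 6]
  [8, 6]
λ(A) = 6

Enumerate directed cycles and compute their means (weight / length). Sample:
  cycle 0 → 0: weight = 9, length = 1, mean = 9/1 ≈ 9.000
  cycle 1 → 1: weight = 6, length = 1, mean = 6/1 ≈ 6.000
  cycle 0 → 1 → 0: weight = 14, length = 2, mean = 14/2 ≈ 7.000
  cycle 1 → 0 → 1: weight = 14, length = 2, mean = 14/2 ≈ 7.000
Minimum mean = 6.000, attained e.g. along the cycle 1 → 1 with weight 6 and length 1. So λ(A) = 6/1 = 6.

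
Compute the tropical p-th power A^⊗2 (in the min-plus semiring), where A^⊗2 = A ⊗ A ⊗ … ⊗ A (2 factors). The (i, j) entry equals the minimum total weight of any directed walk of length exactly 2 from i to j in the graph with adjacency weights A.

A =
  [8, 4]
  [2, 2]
A^⊗2 =
  [6, 6]
  [4, 4]

Each entry (A^⊗2)_ij equals the minimum over all length-2 walks i = v_0 → v_1 → … → v_2 = j of Σ_t A[v_t][v_{t+1}]. For example, for (i, j) = (0, 1) we minimise over 2 possible intermediate vertex sequences; the minimum is 6, attained along the walk 0 → 1 → 1.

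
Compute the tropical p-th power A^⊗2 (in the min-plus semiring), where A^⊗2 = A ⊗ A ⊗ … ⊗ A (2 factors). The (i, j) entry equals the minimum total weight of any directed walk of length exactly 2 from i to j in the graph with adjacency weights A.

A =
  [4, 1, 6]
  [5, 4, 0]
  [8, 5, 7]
A^⊗2 =
  [6, 5, 1]
  [8, 5, 4]
  [10, 9, 5]

Each entry (A^⊗2)_ij equals the minimum over all length-2 walks i = v_0 → v_1 → … → v_2 = j of Σ_t A[v_t][v_{t+1}]. For example, for (i, j) = (0, 2) we minimise over 3 possible intermediate vertex sequences; the minimum is 1, attained along the walk 0 → 1 → 2.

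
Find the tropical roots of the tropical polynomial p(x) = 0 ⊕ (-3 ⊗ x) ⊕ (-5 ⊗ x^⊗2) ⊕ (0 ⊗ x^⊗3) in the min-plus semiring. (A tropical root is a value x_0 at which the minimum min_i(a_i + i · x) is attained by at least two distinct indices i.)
Roots: {-5, 2, 3}

Each tropical root is a break point of the lower envelope of the lines y = a_i + i · x (there are 4 lines, with slopes 0, 1, ..., 3). Only the lines that attain the minimum somewhere contribute to roots; other lines are dominated. Here the surviving (envelope) indices are i = 3, i = 2, i = 1, i = 0.
Intersections between consecutive envelope lines give the roots: for adjacent envelope indices i < j the intersection is x = (a_i − a_j) / (j − i). Reading off the sorted break points: {-5, 2, 3}.
Verification: at each break x_0, at least two indices attain the minimum of min_i(a_i + i · x_0).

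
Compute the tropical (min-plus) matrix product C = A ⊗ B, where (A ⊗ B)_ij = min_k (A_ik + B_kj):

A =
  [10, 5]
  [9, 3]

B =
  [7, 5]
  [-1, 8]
A ⊗ B =
  [4, 13]
  [2, 11]

Apply the min-plus product entry-by-entry:
  C[0][0] = min over k of (A[0][0] + B[0][0] = 10 + 7 = 17, A[0][1] + B[1][0] = 5 + -1 = 4) = 4 (attained at k = 1)
  C[0][1] = min over k of (A[0][0] + B[0][1] = 10 + 5 = 15, A[0][1] + B[1][1] = 5 + 8 = 13) = 13 (attained at k = 1)
  C[1][0] = min over k of (A[1][0] + B[0][0] = 9 + 7 = 16, A[1][1] + B[1][0] = 3 + -1 = 2) = 2 (attained at k = 1)
  C[1][1] = min over k of (A[1][0] + B[0][1] = 9 + 5 = 14, A[1][1] + B[1][1] = 3 + 8 = 11) = 11 (attained at k = 1)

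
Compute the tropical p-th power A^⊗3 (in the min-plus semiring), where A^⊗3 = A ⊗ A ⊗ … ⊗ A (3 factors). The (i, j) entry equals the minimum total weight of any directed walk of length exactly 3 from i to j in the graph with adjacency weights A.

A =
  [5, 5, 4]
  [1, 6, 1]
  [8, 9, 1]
A^⊗3 =
  [11, 11, 6]
  [7, 11, 3]
  [10, 11, 3]

Each entry (A^⊗3)_ij equals the minimum over all length-3 walks i = v_0 → v_1 → … → v_3 = j of Σ_t A[v_t][v_{t+1}]. For example, for (i, j) = (0, 2) we minimise over 9 possible intermediate vertex sequences; the minimum is 6, attained along the walk 0 → 2 → 2 → 2.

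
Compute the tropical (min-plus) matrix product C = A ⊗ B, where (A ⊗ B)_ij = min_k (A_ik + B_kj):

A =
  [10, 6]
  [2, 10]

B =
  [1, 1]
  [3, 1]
A ⊗ B =
  [9, 7]
  [3, 3]

Apply the min-plus product entry-by-entry:
  C[0][0] = min over k of (A[0][0] + B[0][0] = 10 + 1 = 11, A[0][1] + B[1][0] = 6 + 3 = 9) = 9 (attained at k = 1)
  C[0][1] = min over k of (A[0][0] + B[0][1] = 10 + 1 = 11, A[0][1] + B[1][1] = 6 + 1 = 7) = 7 (attained at k = 1)
  C[1][0] = min over k of (A[1][0] + B[0][0] = 2 + 1 = 3, A[1][1] + B[1][0] = 10 + 3 = 13) = 3 (attained at k = 0)
  C[1][1] = min over k of (A[1][0] + B[0][1] = 2 + 1 = 3, A[1][1] + B[1][1] = 10 + 1 = 11) = 3 (attained at k = 0)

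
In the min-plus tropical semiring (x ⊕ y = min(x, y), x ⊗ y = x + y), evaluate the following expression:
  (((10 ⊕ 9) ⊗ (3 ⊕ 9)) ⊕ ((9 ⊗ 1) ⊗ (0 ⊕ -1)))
(((10 ⊕ 9) ⊗ (3 ⊕ 9)) ⊕ ((9 ⊗ 1) ⊗ (0 ⊕ -1))) = 9

Expand innermost to outermost. Recall ⊕ takes the minimum of its arguments and ⊗ takes their sum. Working out the expression (((10 ⊕ 9) ⊗ (3 ⊕ 9)) ⊕ ((9 ⊗ 1) ⊗ (0 ⊕ -1))) gives 9.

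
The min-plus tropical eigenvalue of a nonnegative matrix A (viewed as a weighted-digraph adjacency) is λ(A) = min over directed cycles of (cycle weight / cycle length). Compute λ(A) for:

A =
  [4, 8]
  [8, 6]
λ(A) = 4

Enumerate directed cycles and compute their means (weight / length). Sample:
  cycle 0 → 0: weight = 4, length = 1, mean = 4/1 ≈ 4.000
  cycle 1 → 1: weight = 6, length = 1, mean = 6/1 ≈ 6.000
  cycle 0 → 1 → 0: weight = 16, length = 2, mean = 16/2 ≈ 8.000
  cycle 1 → 0 → 1: weight = 16, length = 2, mean = 16/2 ≈ 8.000
Minimum mean = 4.000, attained e.g. along the cycle 0 → 0 with weight 4 and length 1. So λ(A) = 4/1 = 4.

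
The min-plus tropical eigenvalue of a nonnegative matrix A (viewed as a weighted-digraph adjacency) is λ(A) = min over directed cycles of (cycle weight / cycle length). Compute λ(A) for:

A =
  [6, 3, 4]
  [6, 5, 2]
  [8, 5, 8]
λ(A) = 7/2

Enumerate directed cycles and compute their means (weight / length). Sample:
  cycle 0 → 0: weight = 6, length = 1, mean = 6/1 ≈ 6.000
  cycle 1 → 1: weight = 5, length = 1, mean = 5/1 ≈ 5.000
  cycle 2 → 2: weight = 8, length = 1, mean = 8/1 ≈ 8.000
  cycle 0 → 1 → 0: weight = 9, length = 2, mean = 9/2 ≈ 4.500
  cycle 0 → 2 → 0: weight = 12, length = 2, mean = 12/2 ≈ 6.000
  cycle 1 → 0 → 1: weight = 9, length = 2, mean = 9/2 ≈ 4.500
Minimum mean = 3.500, attained e.g. along the cycle 1 → 2 → 1 with weight 7 and length 2. So λ(A) = 7/2 = 7/2.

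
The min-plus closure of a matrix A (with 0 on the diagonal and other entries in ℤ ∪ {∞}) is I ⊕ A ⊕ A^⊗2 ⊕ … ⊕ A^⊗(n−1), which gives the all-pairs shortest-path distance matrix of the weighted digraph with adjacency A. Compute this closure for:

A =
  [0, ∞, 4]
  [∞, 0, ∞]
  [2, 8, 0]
Closure =
  [0, 12, 4]
  [∞, 0, ∞]
  [2, 8, 0]

This is the Floyd-Warshall all-pairs shortest-path computation. For each intermediate vertex k = 0, 1, …, 2, update dist[i][j] ← min(dist[i][j], dist[i][k] + dist[k][j]). The final matrix gives, for each (i, j), the minimum total weight of any directed path from i to j (possibly empty when i = j).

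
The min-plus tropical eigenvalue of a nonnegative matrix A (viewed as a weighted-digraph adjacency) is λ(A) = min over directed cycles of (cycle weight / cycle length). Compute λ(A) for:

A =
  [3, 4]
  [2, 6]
λ(A) = 3

Enumerate directed cycles and compute their means (weight / length). Sample:
  cycle 0 → 0: weight = 3, length = 1, mean = 3/1 ≈ 3.000
  cycle 1 → 1: weight = 6, length = 1, mean = 6/1 ≈ 6.000
  cycle 0 → 1 → 0: weight = 6, length = 2, mean = 6/2 ≈ 3.000
  cycle 1 → 0 → 1: weight = 6, length = 2, mean = 6/2 ≈ 3.000
Minimum mean = 3.000, attained e.g. along the cycle 0 → 0 with weight 3 and length 1. So λ(A) = 3/1 = 3.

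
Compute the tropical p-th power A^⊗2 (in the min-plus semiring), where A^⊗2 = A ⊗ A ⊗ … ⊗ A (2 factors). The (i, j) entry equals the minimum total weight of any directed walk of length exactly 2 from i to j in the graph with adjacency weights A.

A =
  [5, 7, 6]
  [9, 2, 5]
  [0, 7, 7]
A^⊗2 =
  [6, 9, 11]
  [5, 4, 7]
  [5, 7, 6]

Each entry (A^⊗2)_ij equals the minimum over all length-2 walks i = v_0 → v_1 → … → v_2 = j of Σ_t A[v_t][v_{t+1}]. For example, for (i, j) = (0, 2) we minimise over 3 possible intermediate vertex sequences; the minimum is 11, attained along the walk 0 → 0 → 2.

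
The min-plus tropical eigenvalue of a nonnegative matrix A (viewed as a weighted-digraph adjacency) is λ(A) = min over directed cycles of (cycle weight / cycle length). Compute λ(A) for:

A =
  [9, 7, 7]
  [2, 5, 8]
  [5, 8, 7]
λ(A) = 9/2

Enumerate directed cycles and compute their means (weight / length). Sample:
  cycle 0 → 0: weight = 9, length = 1, mean = 9/1 ≈ 9.000
  cycle 1 → 1: weight = 5, length = 1, mean = 5/1 ≈ 5.000
  cycle 2 → 2: weight = 7, length = 1, mean = 7/1 ≈ 7.000
  cycle 0 → 1 → 0: weight = 9, length = 2, mean = 9/2 ≈ 4.500
  cycle 0 → 2 → 0: weight = 12, length = 2, mean = 12/2 ≈ 6.000
  cycle 1 → 0 → 1: weight = 9, length = 2, mean = 9/2 ≈ 4.500
Minimum mean = 4.500, attained e.g. along the cycle 0 → 1 → 0 with weight 9 and length 2. So λ(A) = 9/2 = 9/2.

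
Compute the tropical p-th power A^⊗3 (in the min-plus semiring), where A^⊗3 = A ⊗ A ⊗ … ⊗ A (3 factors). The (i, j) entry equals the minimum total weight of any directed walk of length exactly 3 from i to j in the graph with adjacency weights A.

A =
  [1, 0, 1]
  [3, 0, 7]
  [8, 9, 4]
A^⊗3 =
  [3, 0, 3]
  [3, 0, 4]
  [10, 8, 10]

Each entry (A^⊗3)_ij equals the minimum over all length-3 walks i = v_0 → v_1 → … → v_3 = j of Σ_t A[v_t][v_{t+1}]. For example, for (i, j) = (0, 2) we minimise over 9 possible intermediate vertex sequences; the minimum is 3, attained along the walk 0 → 0 → 0 → 2.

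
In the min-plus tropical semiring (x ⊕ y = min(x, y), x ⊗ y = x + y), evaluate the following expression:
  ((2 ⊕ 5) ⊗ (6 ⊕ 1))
((2 ⊕ 5) ⊗ (6 ⊕ 1)) = 3

Expand innermost to outermost. Recall ⊕ takes the minimum of its arguments and ⊗ takes their sum. Working out the expression ((2 ⊕ 5) ⊗ (6 ⊕ 1)) gives 3.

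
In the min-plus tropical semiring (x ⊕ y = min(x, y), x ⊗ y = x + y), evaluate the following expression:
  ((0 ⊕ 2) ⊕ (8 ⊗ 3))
((0 ⊕ 2) ⊕ (8 ⊗ 3)) = 0

Expand innermost to outermost. Recall ⊕ takes the minimum of its arguments and ⊗ takes their sum. Working out the expression ((0 ⊕ 2) ⊕ (8 ⊗ 3)) gives 0.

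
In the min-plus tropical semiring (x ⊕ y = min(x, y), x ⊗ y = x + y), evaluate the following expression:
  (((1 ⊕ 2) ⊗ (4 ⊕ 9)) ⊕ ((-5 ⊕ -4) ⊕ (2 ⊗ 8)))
(((1 ⊕ 2) ⊗ (4 ⊕ 9)) ⊕ ((-5 ⊕ -4) ⊕ (2 ⊗ 8))) = -5

Expand innermost to outermost. Recall ⊕ takes the minimum of its arguments and ⊗ takes their sum. Working out the expression (((1 ⊕ 2) ⊗ (4 ⊕ 9)) ⊕ ((-5 ⊕ -4) ⊕ (2 ⊗ 8))) gives -5.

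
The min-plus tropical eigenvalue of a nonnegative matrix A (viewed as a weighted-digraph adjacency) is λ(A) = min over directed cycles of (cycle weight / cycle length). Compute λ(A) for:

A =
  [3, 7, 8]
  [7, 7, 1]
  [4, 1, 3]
λ(A) = 1

Enumerate directed cycles and compute their means (weight / length). Sample:
  cycle 0 → 0: weight = 3, length = 1, mean = 3/1 ≈ 3.000
  cycle 1 → 1: weight = 7, length = 1, mean = 7/1 ≈ 7.000
  cycle 2 → 2: weight = 3, length = 1, mean = 3/1 ≈ 3.000
  cycle 0 → 1 → 0: weight = 14, length = 2, mean = 14/2 ≈ 7.000
  cycle 0 → 2 → 0: weight = 12, length = 2, mean = 12/2 ≈ 6.000
  cycle 1 → 0 → 1: weight = 14, length = 2, mean = 14/2 ≈ 7.000
Minimum mean = 1.000, attained e.g. along the cycle 1 → 2 → 1 with weight 2 and length 2. So λ(A) = 2/2 = 1.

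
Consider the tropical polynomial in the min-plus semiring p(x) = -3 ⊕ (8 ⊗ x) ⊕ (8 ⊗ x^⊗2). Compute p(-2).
p(-2) = -3

A tropical monomial a ⊗ x^⊗i evaluates to a + i · x. Evaluating each term at x = -2:
  Term 0 contributes -3 + 0 · -2 = -3
  Term 1 contributes 8 + 1 · -2 = 6
  Term 2 contributes 8 + 2 · -2 = 4
p(-2) = ⊕ of these = min[-3, 6, 4] = -3.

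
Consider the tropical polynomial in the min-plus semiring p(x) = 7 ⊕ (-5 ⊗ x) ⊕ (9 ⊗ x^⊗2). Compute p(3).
p(3) = -2

A tropical monomial a ⊗ x^⊗i evaluates to a + i · x. Evaluating each term at x = 3:
  Term 0 contributes 7 + 0 · 3 = 7
  Term 1 contributes -5 + 1 · 3 = -2
  Term 2 contributes 9 + 2 · 3 = 15
p(3) = ⊕ of these = min[7, -2, 15] = -2.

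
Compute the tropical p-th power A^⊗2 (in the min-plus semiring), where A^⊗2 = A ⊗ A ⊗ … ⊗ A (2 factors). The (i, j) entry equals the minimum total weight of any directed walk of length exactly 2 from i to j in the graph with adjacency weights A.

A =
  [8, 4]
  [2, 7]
A^⊗2 =
  [6, 11]
  [9, 6]

Each entry (A^⊗2)_ij equals the minimum over all length-2 walks i = v_0 → v_1 → … → v_2 = j of Σ_t A[v_t][v_{t+1}]. For example, for (i, j) = (0, 1) we minimise over 2 possible intermediate vertex sequences; the minimum is 11, attained along the walk 0 → 1 → 1.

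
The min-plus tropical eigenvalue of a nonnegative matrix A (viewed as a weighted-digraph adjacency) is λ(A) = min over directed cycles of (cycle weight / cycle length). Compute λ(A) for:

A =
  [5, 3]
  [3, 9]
λ(A) = 3

Enumerate directed cycles and compute their means (weight / length). Sample:
  cycle 0 → 0: weight = 5, length = 1, mean = 5/1 ≈ 5.000
  cycle 1 → 1: weight = 9, length = 1, mean = 9/1 ≈ 9.000
  cycle 0 → 1 → 0: weight = 6, length = 2, mean = 6/2 ≈ 3.000
  cycle 1 → 0 → 1: weight = 6, length = 2, mean = 6/2 ≈ 3.000
Minimum mean = 3.000, attained e.g. along the cycle 0 → 1 → 0 with weight 6 and length 2. So λ(A) = 6/2 = 3.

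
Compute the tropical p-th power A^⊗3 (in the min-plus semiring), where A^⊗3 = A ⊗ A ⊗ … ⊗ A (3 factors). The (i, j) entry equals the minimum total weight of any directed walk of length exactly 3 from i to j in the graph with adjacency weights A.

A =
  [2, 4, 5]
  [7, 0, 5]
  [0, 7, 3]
A^⊗3 =
  [6, 4, 9]
  [5, 0, 5]
  [4, 4, 7]

Each entry (A^⊗3)_ij equals the minimum over all length-3 walks i = v_0 → v_1 → … → v_3 = j of Σ_t A[v_t][v_{t+1}]. For example, for (i, j) = (0, 2) we minimise over 9 possible intermediate vertex sequences; the minimum is 9, attained along the walk 0 → 0 → 0 → 2.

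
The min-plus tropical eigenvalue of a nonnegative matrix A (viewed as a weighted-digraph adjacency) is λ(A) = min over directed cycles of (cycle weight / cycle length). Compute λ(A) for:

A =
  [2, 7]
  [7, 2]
λ(A) = 2

Enumerate directed cycles and compute their means (weight / length). Sample:
  cycle 0 → 0: weight = 2, length = 1, mean = 2/1 ≈ 2.000
  cycle 1 → 1: weight = 2, length = 1, mean = 2/1 ≈ 2.000
  cycle 0 → 1 → 0: weight = 14, length = 2, mean = 14/2 ≈ 7.000
  cycle 1 → 0 → 1: weight = 14, length = 2, mean = 14/2 ≈ 7.000
Minimum mean = 2.000, attained e.g. along the cycle 0 → 0 with weight 2 and length 1. So λ(A) = 2/1 = 2.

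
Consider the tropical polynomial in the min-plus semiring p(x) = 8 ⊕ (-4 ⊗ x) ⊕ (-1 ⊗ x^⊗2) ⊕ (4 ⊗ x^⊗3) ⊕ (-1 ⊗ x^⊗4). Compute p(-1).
p(-1) = -5

A tropical monomial a ⊗ x^⊗i evaluates to a + i · x. Evaluating each term at x = -1:
  Term 0 contributes 8 + 0 · -1 = 8
  Term 1 contributes -4 + 1 · -1 = -5
  Term 2 contributes -1 + 2 · -1 = -3
  Term 3 contributes 4 + 3 · -1 = 1
  Term 4 contributes -1 + 4 · -1 = -5
p(-1) = ⊕ of these = min[8, -5, -3, 1, -5] = -5.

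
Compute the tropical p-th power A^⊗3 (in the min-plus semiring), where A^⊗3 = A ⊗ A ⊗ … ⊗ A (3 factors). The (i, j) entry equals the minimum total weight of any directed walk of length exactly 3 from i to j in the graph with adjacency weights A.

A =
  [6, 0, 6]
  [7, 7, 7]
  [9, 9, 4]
A^⊗3 =
  [13, 7, 11]
  [14, 13, 14]
  [16, 13, 12]

Each entry (A^⊗3)_ij equals the minimum over all length-3 walks i = v_0 → v_1 → … → v_3 = j of Σ_t A[v_t][v_{t+1}]. For example, for (i, j) = (0, 2) we minimise over 9 possible intermediate vertex sequences; the minimum is 11, attained along the walk 0 → 1 → 2 → 2.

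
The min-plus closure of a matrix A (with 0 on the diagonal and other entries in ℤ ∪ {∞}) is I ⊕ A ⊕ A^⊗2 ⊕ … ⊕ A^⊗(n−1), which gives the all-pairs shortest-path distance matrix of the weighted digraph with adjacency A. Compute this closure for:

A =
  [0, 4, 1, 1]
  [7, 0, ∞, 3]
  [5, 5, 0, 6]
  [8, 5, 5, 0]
Closure =
  [0, 4, 1, 1]
  [7, 0, 8, 3]
  [5, 5, 0, 6]
  [8, 5, 5, 0]

This is the Floyd-Warshall all-pairs shortest-path computation. For each intermediate vertex k = 0, 1, …, 3, update dist[i][j] ← min(dist[i][j], dist[i][k] + dist[k][j]). The final matrix gives, for each (i, j), the minimum total weight of any directed path from i to j (possibly empty when i = j).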